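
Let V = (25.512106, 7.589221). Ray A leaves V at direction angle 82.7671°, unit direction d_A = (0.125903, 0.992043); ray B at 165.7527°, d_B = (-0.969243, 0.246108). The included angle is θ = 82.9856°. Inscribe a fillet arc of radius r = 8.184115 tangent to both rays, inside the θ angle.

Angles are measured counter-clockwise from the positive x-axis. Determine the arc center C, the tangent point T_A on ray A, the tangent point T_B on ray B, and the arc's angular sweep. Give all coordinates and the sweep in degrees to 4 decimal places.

bisector direction at 124.2599° = (-0.562948,0.826492)
center distance |VC| = r/sin(θ/2) = 8.184115/sin(41.4928°) = 12.352898
C = V + |VC|·bis = (18.5581,17.7988)
T_A = V + ((C−V)·d_A)·d_A = V + 9.2528·d_A = (26.6771,16.7684)
T_B = V + ((C−V)·d_B)·d_B = V + 9.2528·d_B = (16.5439,9.8664)
sweep = 180° − θ = 97.0144°

center=(18.5581,17.7988) T_A=(26.6771,16.7684) T_B=(16.5439,9.8664) sweep=97.0144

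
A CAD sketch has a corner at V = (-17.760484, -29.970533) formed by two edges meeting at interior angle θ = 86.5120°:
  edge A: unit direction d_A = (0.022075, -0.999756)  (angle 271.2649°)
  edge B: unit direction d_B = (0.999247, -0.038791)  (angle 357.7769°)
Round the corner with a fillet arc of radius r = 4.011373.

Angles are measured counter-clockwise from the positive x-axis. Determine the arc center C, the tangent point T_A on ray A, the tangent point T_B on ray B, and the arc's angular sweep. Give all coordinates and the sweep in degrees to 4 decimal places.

center=(-13.6560,-34.1443) T_A=(-17.6664,-34.2328) T_B=(-13.5004,-30.1359) sweep=93.4880

bisector direction at 314.5209° = (0.701169,-0.712995)
center distance |VC| = r/sin(θ/2) = 4.011373/sin(43.2560°) = 5.853803
C = V + |VC|·bis = (-13.6560,-34.1443)
T_A = V + ((C−V)·d_A)·d_A = V + 4.2633·d_A = (-17.6664,-34.2328)
T_B = V + ((C−V)·d_B)·d_B = V + 4.2633·d_B = (-13.5004,-30.1359)
sweep = 180° − θ = 93.4880°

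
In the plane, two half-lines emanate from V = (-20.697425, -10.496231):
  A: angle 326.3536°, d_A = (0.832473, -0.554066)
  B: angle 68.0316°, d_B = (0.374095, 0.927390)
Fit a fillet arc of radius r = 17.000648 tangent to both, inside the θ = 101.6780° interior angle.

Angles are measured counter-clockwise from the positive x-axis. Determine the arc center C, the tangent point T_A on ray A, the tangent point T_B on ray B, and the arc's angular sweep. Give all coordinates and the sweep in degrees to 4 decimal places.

bisector direction at 17.1926° = (0.955317,0.295585)
center distance |VC| = r/sin(θ/2) = 17.000648/sin(50.8390°) = 21.925724
C = V + |VC|·bis = (0.2486,-4.0153)
T_A = V + ((C−V)·d_A)·d_A = V + 13.8461·d_A = (-9.1709,-18.1679)
T_B = V + ((C−V)·d_B)·d_B = V + 13.8461·d_B = (-15.5177,2.3445)
sweep = 180° − θ = 78.3220°

center=(0.2486,-4.0153) T_A=(-9.1709,-18.1679) T_B=(-15.5177,2.3445) sweep=78.3220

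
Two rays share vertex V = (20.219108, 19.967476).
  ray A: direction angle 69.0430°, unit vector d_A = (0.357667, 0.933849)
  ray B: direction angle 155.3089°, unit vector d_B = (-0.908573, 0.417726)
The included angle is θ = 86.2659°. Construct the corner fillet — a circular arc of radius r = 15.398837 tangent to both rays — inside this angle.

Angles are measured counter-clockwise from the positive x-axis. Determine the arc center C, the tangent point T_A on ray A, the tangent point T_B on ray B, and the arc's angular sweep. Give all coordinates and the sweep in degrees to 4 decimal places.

center=(11.7178,40.8244) T_A=(26.0979,35.3168) T_B=(5.2853,26.8335) sweep=93.7341

bisector direction at 112.1760° = (-0.377452,0.926029)
center distance |VC| = r/sin(θ/2) = 15.398837/sin(43.1330°) = 22.523010
C = V + |VC|·bis = (11.7178,40.8244)
T_A = V + ((C−V)·d_A)·d_A = V + 16.4366·d_A = (26.0979,35.3168)
T_B = V + ((C−V)·d_B)·d_B = V + 16.4366·d_B = (5.2853,26.8335)
sweep = 180° − θ = 93.7341°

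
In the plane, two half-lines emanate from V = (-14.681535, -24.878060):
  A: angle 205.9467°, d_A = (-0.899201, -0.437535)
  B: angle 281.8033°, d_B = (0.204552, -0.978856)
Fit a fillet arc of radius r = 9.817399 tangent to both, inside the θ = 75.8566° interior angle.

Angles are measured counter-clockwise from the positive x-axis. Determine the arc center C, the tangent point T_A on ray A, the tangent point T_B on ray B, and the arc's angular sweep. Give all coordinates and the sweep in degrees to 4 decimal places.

center=(-21.7144,-39.2180) T_A=(-26.0098,-30.3902) T_B=(-12.1046,-37.2098) sweep=104.1434

bisector direction at 243.8750° = (-0.440331,-0.897836)
center distance |VC| = r/sin(θ/2) = 9.817399/sin(37.9283°) = 15.971694
C = V + |VC|·bis = (-21.7144,-39.2180)
T_A = V + ((C−V)·d_A)·d_A = V + 12.5982·d_A = (-26.0098,-30.3902)
T_B = V + ((C−V)·d_B)·d_B = V + 12.5982·d_B = (-12.1046,-37.2098)
sweep = 180° − θ = 104.1434°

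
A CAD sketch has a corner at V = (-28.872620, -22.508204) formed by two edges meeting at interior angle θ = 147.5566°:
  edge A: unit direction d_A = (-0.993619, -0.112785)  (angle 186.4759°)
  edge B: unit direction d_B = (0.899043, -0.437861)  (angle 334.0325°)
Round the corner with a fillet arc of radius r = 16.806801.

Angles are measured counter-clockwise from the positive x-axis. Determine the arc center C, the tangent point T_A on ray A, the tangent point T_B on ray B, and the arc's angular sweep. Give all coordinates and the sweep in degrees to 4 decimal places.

center=(-31.8356,-39.7593) T_A=(-33.7312,-23.0597) T_B=(-24.4765,-24.6492) sweep=32.4434

bisector direction at 260.2542° = (-0.169277,-0.985568)
center distance |VC| = r/sin(θ/2) = 16.806801/sin(73.7783°) = 17.503657
C = V + |VC|·bis = (-31.8356,-39.7593)
T_A = V + ((C−V)·d_A)·d_A = V + 4.8897·d_A = (-33.7312,-23.0597)
T_B = V + ((C−V)·d_B)·d_B = V + 4.8897·d_B = (-24.4765,-24.6492)
sweep = 180° − θ = 32.4434°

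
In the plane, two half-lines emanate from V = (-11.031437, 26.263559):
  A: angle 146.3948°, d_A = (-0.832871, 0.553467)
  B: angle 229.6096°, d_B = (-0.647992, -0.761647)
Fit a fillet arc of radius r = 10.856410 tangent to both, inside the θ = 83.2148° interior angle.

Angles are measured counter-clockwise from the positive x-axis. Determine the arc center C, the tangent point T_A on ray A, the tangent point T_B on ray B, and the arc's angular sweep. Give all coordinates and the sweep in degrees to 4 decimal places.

center=(-27.2217,23.9875) T_A=(-21.2130,33.0295) T_B=(-18.9529,16.9527) sweep=96.7852

bisector direction at 188.0022° = (-0.990263,-0.139211)
center distance |VC| = r/sin(θ/2) = 10.856410/sin(41.6074°) = 16.349454
C = V + |VC|·bis = (-27.2217,23.9875)
T_A = V + ((C−V)·d_A)·d_A = V + 12.2247·d_A = (-21.2130,33.0295)
T_B = V + ((C−V)·d_B)·d_B = V + 12.2247·d_B = (-18.9529,16.9527)
sweep = 180° − θ = 96.7852°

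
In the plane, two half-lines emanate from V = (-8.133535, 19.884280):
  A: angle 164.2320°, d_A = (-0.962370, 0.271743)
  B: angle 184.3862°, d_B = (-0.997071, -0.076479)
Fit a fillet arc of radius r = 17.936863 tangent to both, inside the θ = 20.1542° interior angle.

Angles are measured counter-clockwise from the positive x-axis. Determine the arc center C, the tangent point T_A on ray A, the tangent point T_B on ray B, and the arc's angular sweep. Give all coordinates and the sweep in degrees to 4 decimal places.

bisector direction at 174.3091° = (-0.995071,0.099162)
center distance |VC| = r/sin(θ/2) = 17.936863/sin(10.0771°) = 102.512044
C = V + |VC|·bis = (-110.1403,30.0495)
T_A = V + ((C−V)·d_A)·d_A = V + 100.9306·d_A = (-105.2661,47.3114)
T_B = V + ((C−V)·d_B)·d_B = V + 100.9306·d_B = (-108.7685,12.1652)
sweep = 180° − θ = 159.8458°

center=(-110.1403,30.0495) T_A=(-105.2661,47.3114) T_B=(-108.7685,12.1652) sweep=159.8458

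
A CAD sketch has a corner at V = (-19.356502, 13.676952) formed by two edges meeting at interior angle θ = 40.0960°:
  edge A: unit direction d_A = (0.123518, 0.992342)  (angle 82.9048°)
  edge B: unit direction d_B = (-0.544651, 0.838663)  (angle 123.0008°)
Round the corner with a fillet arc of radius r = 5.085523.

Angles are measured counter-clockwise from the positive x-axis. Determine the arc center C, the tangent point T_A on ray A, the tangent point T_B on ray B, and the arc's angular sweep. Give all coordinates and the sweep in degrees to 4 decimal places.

bisector direction at 102.9528° = (-0.224148,0.974555)
center distance |VC| = r/sin(θ/2) = 5.085523/sin(20.0480°) = 14.834934
C = V + |VC|·bis = (-22.6817,28.1344)
T_A = V + ((C−V)·d_A)·d_A = V + 13.9360·d_A = (-17.6351,27.5063)
T_B = V + ((C−V)·d_B)·d_B = V + 13.9360·d_B = (-26.9468,25.3646)
sweep = 180° − θ = 139.9040°

center=(-22.6817,28.1344) T_A=(-17.6351,27.5063) T_B=(-26.9468,25.3646) sweep=139.9040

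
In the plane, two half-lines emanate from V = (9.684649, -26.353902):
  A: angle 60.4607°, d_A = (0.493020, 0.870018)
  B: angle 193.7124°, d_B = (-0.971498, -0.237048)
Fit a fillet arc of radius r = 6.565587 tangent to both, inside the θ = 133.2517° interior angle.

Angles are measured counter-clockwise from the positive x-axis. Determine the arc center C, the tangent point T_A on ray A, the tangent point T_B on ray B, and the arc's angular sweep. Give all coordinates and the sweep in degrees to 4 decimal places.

bisector direction at 127.0866° = (-0.603021,0.797726)
center distance |VC| = r/sin(θ/2) = 6.565587/sin(66.6258°) = 7.152572
C = V + |VC|·bis = (5.3715,-20.6481)
T_A = V + ((C−V)·d_A)·d_A = V + 2.8377·d_A = (11.0837,-23.8851)
T_B = V + ((C−V)·d_B)·d_B = V + 2.8377·d_B = (6.9279,-27.0266)
sweep = 180° − θ = 46.7483°

center=(5.3715,-20.6481) T_A=(11.0837,-23.8851) T_B=(6.9279,-27.0266) sweep=46.7483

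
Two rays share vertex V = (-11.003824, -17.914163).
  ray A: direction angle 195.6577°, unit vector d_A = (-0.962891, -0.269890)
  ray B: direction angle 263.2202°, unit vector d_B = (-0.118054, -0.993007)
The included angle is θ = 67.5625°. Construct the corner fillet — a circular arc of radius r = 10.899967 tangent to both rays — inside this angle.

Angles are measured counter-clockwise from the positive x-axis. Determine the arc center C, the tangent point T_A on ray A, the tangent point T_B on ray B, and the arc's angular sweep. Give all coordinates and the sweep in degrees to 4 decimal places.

bisector direction at 229.4390° = (-0.650258,-0.759714)
center distance |VC| = r/sin(θ/2) = 10.899967/sin(33.7812°) = 19.603423
C = V + |VC|·bis = (-23.7511,-32.8071)
T_A = V + ((C−V)·d_A)·d_A = V + 16.2937·d_A = (-26.6929,-22.3117)
T_B = V + ((C−V)·d_B)·d_B = V + 16.2937·d_B = (-12.9274,-34.0939)
sweep = 180° − θ = 112.4375°

center=(-23.7511,-32.8071) T_A=(-26.6929,-22.3117) T_B=(-12.9274,-34.0939) sweep=112.4375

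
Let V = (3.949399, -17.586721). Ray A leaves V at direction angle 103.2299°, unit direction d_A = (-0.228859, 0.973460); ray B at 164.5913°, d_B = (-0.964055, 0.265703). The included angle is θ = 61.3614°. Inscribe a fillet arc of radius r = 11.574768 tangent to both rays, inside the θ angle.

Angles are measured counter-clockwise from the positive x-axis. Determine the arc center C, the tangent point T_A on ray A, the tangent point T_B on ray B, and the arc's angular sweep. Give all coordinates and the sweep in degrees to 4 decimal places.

bisector direction at 133.9106° = (-0.693535,0.720423)
center distance |VC| = r/sin(θ/2) = 11.574768/sin(30.6807°) = 22.684359
C = V + |VC|·bis = (-11.7830,-1.2444)
T_A = V + ((C−V)·d_A)·d_A = V + 19.5091·d_A = (-0.5154,1.4046)
T_B = V + ((C−V)·d_B)·d_B = V + 19.5091·d_B = (-14.8584,-12.4031)
sweep = 180° − θ = 118.6386°

center=(-11.7830,-1.2444) T_A=(-0.5154,1.4046) T_B=(-14.8584,-12.4031) sweep=118.6386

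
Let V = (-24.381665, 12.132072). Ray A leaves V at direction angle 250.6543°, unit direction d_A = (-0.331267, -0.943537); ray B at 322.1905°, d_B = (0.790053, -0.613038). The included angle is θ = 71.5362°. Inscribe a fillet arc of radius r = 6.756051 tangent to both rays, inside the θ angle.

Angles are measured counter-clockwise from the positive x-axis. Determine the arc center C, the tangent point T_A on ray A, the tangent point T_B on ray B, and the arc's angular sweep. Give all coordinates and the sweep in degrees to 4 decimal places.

center=(-21.1139,1.0451) T_A=(-27.4885,3.2831) T_B=(-16.9722,6.3827) sweep=108.4638

bisector direction at 286.4224° = (0.282716,-0.959204)
center distance |VC| = r/sin(θ/2) = 6.756051/sin(35.7681°) = 11.558565
C = V + |VC|·bis = (-21.1139,1.0451)
T_A = V + ((C−V)·d_A)·d_A = V + 9.3785·d_A = (-27.4885,3.2831)
T_B = V + ((C−V)·d_B)·d_B = V + 9.3785·d_B = (-16.9722,6.3827)
sweep = 180° − θ = 108.4638°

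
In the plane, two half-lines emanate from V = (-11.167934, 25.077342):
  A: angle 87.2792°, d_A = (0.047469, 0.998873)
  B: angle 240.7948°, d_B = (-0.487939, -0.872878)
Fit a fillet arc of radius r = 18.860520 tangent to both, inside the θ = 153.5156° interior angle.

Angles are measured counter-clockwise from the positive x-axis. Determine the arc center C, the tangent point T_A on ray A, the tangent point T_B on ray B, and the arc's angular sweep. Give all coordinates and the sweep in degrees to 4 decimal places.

bisector direction at 164.0370° = (-0.961439,0.275017)
center distance |VC| = r/sin(θ/2) = 18.860520/sin(76.7578°) = 19.375711
C = V + |VC|·bis = (-29.7965,30.4060)
T_A = V + ((C−V)·d_A)·d_A = V + 4.4384·d_A = (-10.9572,29.5107)
T_B = V + ((C−V)·d_B)·d_B = V + 4.4384·d_B = (-13.3336,21.2032)
sweep = 180° − θ = 26.4844°

center=(-29.7965,30.4060) T_A=(-10.9572,29.5107) T_B=(-13.3336,21.2032) sweep=26.4844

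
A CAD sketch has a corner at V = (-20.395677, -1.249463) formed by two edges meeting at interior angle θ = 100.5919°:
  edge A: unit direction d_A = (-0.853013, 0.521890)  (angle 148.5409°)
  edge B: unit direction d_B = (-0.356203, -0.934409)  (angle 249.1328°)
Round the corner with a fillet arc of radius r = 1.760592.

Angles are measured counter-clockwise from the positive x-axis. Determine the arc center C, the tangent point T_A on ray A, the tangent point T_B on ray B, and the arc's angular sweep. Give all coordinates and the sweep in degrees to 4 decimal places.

bisector direction at 198.8368° = (-0.946442,-0.322874)
center distance |VC| = r/sin(θ/2) = 1.760592/sin(50.2959°) = 2.288402
C = V + |VC|·bis = (-22.5615,-1.9883)
T_A = V + ((C−V)·d_A)·d_A = V + 1.4619·d_A = (-21.6427,-0.4865)
T_B = V + ((C−V)·d_B)·d_B = V + 1.4619·d_B = (-20.9164,-2.6155)
sweep = 180° − θ = 79.4081°

center=(-22.5615,-1.9883) T_A=(-21.6427,-0.4865) T_B=(-20.9164,-2.6155) sweep=79.4081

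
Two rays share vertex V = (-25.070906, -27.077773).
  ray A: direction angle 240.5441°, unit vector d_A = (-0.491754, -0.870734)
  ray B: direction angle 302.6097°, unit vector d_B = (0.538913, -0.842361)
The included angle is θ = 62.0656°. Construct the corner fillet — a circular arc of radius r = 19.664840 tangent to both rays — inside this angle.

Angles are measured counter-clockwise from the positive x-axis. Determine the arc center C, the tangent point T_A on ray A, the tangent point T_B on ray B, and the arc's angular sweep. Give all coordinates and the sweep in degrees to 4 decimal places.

bisector direction at 271.5769° = (0.027519,-0.999621)
center distance |VC| = r/sin(θ/2) = 19.664840/sin(31.0328°) = 38.144996
C = V + |VC|·bis = (-24.0212,-65.2083)
T_A = V + ((C−V)·d_A)·d_A = V + 32.6854·d_A = (-41.1441,-55.5381)
T_B = V + ((C−V)·d_B)·d_B = V + 32.6854·d_B = (-7.4563,-54.6107)
sweep = 180° − θ = 117.9344°

center=(-24.0212,-65.2083) T_A=(-41.1441,-55.5381) T_B=(-7.4563,-54.6107) sweep=117.9344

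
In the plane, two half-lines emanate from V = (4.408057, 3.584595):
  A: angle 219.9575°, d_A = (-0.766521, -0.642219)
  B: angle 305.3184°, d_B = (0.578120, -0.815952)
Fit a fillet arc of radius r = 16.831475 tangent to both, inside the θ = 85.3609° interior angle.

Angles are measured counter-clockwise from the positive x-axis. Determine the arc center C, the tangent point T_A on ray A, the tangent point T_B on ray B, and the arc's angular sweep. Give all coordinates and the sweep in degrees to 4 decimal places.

center=(1.2266,-21.0392) T_A=(-9.5829,-8.1376) T_B=(14.9602,-11.3086) sweep=94.6391

bisector direction at 262.6380° = (-0.128139,-0.991756)
center distance |VC| = r/sin(θ/2) = 16.831475/sin(42.6805°) = 24.828522
C = V + |VC|·bis = (1.2266,-21.0392)
T_A = V + ((C−V)·d_A)·d_A = V + 18.2526·d_A = (-9.5829,-8.1376)
T_B = V + ((C−V)·d_B)·d_B = V + 18.2526·d_B = (14.9602,-11.3086)
sweep = 180° − θ = 94.6391°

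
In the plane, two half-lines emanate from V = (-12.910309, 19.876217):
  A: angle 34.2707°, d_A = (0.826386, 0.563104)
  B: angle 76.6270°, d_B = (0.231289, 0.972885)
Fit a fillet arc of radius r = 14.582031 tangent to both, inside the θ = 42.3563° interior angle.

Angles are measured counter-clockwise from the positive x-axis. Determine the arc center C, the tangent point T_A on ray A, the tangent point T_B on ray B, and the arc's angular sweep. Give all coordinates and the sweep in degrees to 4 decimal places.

bisector direction at 55.4489° = (0.567142,0.823620)
center distance |VC| = r/sin(θ/2) = 14.582031/sin(21.1781°) = 40.363361
C = V + |VC|·bis = (9.9814,53.1203)
T_A = V + ((C−V)·d_A)·d_A = V + 37.6373·d_A = (18.1926,41.0699)
T_B = V + ((C−V)·d_B)·d_B = V + 37.6373·d_B = (-4.2052,56.4930)
sweep = 180° − θ = 137.6437°

center=(9.9814,53.1203) T_A=(18.1926,41.0699) T_B=(-4.2052,56.4930) sweep=137.6437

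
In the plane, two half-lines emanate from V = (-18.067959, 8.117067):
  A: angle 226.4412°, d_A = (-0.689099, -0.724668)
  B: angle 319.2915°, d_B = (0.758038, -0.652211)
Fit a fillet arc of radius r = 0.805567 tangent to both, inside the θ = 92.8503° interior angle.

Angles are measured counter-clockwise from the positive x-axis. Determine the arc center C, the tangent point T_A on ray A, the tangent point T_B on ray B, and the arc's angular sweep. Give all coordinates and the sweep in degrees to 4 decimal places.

bisector direction at 272.8664° = (0.050006,-0.998749)
center distance |VC| = r/sin(θ/2) = 0.805567/sin(46.4252°) = 1.111933
C = V + |VC|·bis = (-18.0124,7.0065)
T_A = V + ((C−V)·d_A)·d_A = V + 0.7665·d_A = (-18.5961,7.5616)
T_B = V + ((C−V)·d_B)·d_B = V + 0.7665·d_B = (-17.4870,7.6172)
sweep = 180° − θ = 87.1497°

center=(-18.0124,7.0065) T_A=(-18.5961,7.5616) T_B=(-17.4870,7.6172) sweep=87.1497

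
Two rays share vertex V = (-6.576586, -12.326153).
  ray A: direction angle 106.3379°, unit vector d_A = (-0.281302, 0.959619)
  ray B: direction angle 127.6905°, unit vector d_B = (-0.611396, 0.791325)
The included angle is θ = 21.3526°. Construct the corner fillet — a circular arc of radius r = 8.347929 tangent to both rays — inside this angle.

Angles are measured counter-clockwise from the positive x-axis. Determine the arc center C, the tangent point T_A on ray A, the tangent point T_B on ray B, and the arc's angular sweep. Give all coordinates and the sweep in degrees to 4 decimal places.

bisector direction at 117.0142° = (-0.454211,0.890894)
center distance |VC| = r/sin(θ/2) = 8.347929/sin(10.6763°) = 45.060576
C = V + |VC|·bis = (-27.0436,27.8180)
T_A = V + ((C−V)·d_A)·d_A = V + 44.2806·d_A = (-19.0328,30.1663)
T_B = V + ((C−V)·d_B)·d_B = V + 44.2806·d_B = (-33.6495,22.7142)
sweep = 180° − θ = 158.6474°

center=(-27.0436,27.8180) T_A=(-19.0328,30.1663) T_B=(-33.6495,22.7142) sweep=158.6474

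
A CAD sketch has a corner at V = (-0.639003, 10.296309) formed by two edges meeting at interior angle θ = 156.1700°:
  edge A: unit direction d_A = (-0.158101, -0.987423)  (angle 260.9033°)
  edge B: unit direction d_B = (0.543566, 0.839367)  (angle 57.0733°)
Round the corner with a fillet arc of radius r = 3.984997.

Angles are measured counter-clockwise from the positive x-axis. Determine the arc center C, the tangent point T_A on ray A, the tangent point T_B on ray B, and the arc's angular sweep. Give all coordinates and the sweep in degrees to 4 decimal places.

center=(3.1629,8.8360) T_A=(-0.7719,9.4660) T_B=(-0.1819,11.0021) sweep=23.8300

bisector direction at 338.9883° = (0.933507,-0.358559)
center distance |VC| = r/sin(θ/2) = 3.984997/sin(78.0850°) = 4.072744
C = V + |VC|·bis = (3.1629,8.8360)
T_A = V + ((C−V)·d_A)·d_A = V + 0.8409·d_A = (-0.7719,9.4660)
T_B = V + ((C−V)·d_B)·d_B = V + 0.8409·d_B = (-0.1819,11.0021)
sweep = 180° − θ = 23.8300°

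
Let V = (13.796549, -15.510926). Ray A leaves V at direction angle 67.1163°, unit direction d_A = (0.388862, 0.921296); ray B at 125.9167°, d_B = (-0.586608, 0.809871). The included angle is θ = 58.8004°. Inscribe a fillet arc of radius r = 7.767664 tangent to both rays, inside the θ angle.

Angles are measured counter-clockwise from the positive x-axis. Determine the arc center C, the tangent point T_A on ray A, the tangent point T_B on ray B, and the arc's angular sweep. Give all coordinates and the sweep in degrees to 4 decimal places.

bisector direction at 96.5165° = (-0.113489,0.993539)
center distance |VC| = r/sin(θ/2) = 7.767664/sin(29.4002°) = 15.823093
C = V + |VC|·bis = (12.0008,0.2099)
T_A = V + ((C−V)·d_A)·d_A = V + 13.7853·d_A = (19.1571,-2.8106)
T_B = V + ((C−V)·d_B)·d_B = V + 13.7853·d_B = (5.7100,-4.3466)
sweep = 180° − θ = 121.1996°

center=(12.0008,0.2099) T_A=(19.1571,-2.8106) T_B=(5.7100,-4.3466) sweep=121.1996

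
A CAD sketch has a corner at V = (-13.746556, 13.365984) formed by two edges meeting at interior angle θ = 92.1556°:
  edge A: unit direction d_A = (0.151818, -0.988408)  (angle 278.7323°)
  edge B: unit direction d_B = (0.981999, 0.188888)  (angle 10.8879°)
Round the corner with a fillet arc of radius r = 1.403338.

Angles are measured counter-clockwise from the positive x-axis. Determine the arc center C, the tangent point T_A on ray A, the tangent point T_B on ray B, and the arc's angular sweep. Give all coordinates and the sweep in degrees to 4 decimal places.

center=(-12.1543,12.2432) T_A=(-13.5414,12.0301) T_B=(-12.4194,13.6213) sweep=87.8444

bisector direction at 324.8101° = (0.817246,-0.576288)
center distance |VC| = r/sin(θ/2) = 1.403338/sin(46.0778°) = 1.948316
C = V + |VC|·bis = (-12.1543,12.2432)
T_A = V + ((C−V)·d_A)·d_A = V + 1.3515·d_A = (-13.5414,12.0301)
T_B = V + ((C−V)·d_B)·d_B = V + 1.3515·d_B = (-12.4194,13.6213)
sweep = 180° − θ = 87.8444°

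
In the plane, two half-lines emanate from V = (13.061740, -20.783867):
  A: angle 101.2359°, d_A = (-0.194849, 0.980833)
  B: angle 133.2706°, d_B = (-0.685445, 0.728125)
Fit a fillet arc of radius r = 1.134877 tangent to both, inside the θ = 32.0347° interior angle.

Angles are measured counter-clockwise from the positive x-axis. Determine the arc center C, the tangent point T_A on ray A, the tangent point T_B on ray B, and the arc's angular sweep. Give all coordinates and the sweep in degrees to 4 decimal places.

center=(11.1783,-17.1275) T_A=(12.2914,-16.9064) T_B=(10.3520,-17.9054) sweep=147.9653

bisector direction at 117.2533° = (-0.457924,0.888991)
center distance |VC| = r/sin(θ/2) = 1.134877/sin(16.0174°) = 4.112940
C = V + |VC|·bis = (11.1783,-17.1275)
T_A = V + ((C−V)·d_A)·d_A = V + 3.9533·d_A = (12.2914,-16.9064)
T_B = V + ((C−V)·d_B)·d_B = V + 3.9533·d_B = (10.3520,-17.9054)
sweep = 180° − θ = 147.9653°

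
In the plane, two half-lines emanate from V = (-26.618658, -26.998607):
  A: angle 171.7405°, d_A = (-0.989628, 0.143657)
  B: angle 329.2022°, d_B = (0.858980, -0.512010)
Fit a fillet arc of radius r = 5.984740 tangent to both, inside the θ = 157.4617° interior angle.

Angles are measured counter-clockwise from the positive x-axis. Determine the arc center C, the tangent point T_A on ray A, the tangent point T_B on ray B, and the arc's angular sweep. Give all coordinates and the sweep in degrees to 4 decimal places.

center=(-28.6586,-32.7500) T_A=(-27.7988,-26.8273) T_B=(-25.5943,-27.6092) sweep=22.5383

bisector direction at 250.4714° = (-0.334278,-0.942474)
center distance |VC| = r/sin(θ/2) = 5.984740/sin(78.7309°) = 6.102394
C = V + |VC|·bis = (-28.6586,-32.7500)
T_A = V + ((C−V)·d_A)·d_A = V + 1.1925·d_A = (-27.7988,-26.8273)
T_B = V + ((C−V)·d_B)·d_B = V + 1.1925·d_B = (-25.5943,-27.6092)
sweep = 180° − θ = 22.5383°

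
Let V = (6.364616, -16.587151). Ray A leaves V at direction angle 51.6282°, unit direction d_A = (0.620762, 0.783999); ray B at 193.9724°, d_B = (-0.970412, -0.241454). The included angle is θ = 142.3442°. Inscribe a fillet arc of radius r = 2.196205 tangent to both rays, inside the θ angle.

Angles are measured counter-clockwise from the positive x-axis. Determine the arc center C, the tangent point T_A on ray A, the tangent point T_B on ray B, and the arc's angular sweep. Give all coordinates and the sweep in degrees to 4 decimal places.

bisector direction at 122.8003° = (-0.541713,0.840564)
center distance |VC| = r/sin(θ/2) = 2.196205/sin(71.1721°) = 2.320362
C = V + |VC|·bis = (5.1076,-14.6367)
T_A = V + ((C−V)·d_A)·d_A = V + 0.7488·d_A = (6.8295,-16.0001)
T_B = V + ((C−V)·d_B)·d_B = V + 0.7488·d_B = (5.6379,-16.7680)
sweep = 180° − θ = 37.6558°

center=(5.1076,-14.6367) T_A=(6.8295,-16.0001) T_B=(5.6379,-16.7680) sweep=37.6558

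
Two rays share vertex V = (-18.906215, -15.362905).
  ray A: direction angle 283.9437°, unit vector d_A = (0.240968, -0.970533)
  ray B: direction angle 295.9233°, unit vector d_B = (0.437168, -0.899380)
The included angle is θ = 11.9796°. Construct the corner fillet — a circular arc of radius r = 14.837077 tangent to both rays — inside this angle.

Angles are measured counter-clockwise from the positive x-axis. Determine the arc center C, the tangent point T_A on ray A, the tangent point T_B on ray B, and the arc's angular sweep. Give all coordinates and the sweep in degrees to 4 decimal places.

center=(29.5684,-149.0283) T_A=(15.1685,-152.6036) T_B=(42.9126,-142.5420) sweep=168.0204

bisector direction at 289.9335° = (0.340929,-0.940089)
center distance |VC| = r/sin(θ/2) = 14.837077/sin(5.9898°) = 142.183767
C = V + |VC|·bis = (29.5684,-149.0283)
T_A = V + ((C−V)·d_A)·d_A = V + 141.4075·d_A = (15.1685,-152.6036)
T_B = V + ((C−V)·d_B)·d_B = V + 141.4075·d_B = (42.9126,-142.5420)
sweep = 180° − θ = 168.0204°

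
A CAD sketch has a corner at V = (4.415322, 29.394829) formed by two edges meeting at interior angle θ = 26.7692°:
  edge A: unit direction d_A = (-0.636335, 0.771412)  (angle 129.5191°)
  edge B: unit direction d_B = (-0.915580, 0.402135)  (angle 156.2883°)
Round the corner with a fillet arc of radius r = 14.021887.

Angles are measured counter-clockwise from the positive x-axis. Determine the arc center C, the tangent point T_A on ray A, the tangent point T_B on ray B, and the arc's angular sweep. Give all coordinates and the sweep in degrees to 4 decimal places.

center=(-43.8993,65.9300) T_A=(-33.0826,74.8526) T_B=(-49.5380,53.0918) sweep=153.2308

bisector direction at 142.9037° = (-0.797623,0.603156)
center distance |VC| = r/sin(θ/2) = 14.021887/sin(13.3846°) = 60.573256
C = V + |VC|·bis = (-43.8993,65.9300)
T_A = V + ((C−V)·d_A)·d_A = V + 58.9280·d_A = (-33.0826,74.8526)
T_B = V + ((C−V)·d_B)·d_B = V + 58.9280·d_B = (-49.5380,53.0918)
sweep = 180° − θ = 153.2308°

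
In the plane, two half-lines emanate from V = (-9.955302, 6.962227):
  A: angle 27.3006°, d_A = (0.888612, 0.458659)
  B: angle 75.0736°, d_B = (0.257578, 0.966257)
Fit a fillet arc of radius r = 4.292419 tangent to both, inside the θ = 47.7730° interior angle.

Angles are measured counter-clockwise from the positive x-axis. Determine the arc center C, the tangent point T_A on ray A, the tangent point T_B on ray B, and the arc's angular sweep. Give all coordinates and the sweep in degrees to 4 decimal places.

center=(-3.3111,15.2221) T_A=(-1.3424,11.4078) T_B=(-7.4587,16.3277) sweep=132.2270

bisector direction at 51.1871° = (0.626779,0.779197)
center distance |VC| = r/sin(θ/2) = 4.292419/sin(23.8865°) = 10.600498
C = V + |VC|·bis = (-3.3111,15.2221)
T_A = V + ((C−V)·d_A)·d_A = V + 9.6926·d_A = (-1.3424,11.4078)
T_B = V + ((C−V)·d_B)·d_B = V + 9.6926·d_B = (-7.4587,16.3277)
sweep = 180° − θ = 132.2270°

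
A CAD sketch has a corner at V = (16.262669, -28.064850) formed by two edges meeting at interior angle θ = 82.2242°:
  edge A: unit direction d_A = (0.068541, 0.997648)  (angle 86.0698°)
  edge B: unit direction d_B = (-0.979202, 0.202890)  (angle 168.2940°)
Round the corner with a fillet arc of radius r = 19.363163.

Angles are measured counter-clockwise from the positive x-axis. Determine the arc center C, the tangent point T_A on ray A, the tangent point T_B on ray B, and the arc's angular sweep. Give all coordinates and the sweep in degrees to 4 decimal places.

center=(-1.5342,-4.6029) T_A=(17.7834,-5.9301) T_B=(-5.4628,-23.5633) sweep=97.7758

bisector direction at 127.1819° = (-0.604347,0.796721)
center distance |VC| = r/sin(θ/2) = 19.363163/sin(41.1121°) = 29.448138
C = V + |VC|·bis = (-1.5342,-4.6029)
T_A = V + ((C−V)·d_A)·d_A = V + 22.1870·d_A = (17.7834,-5.9301)
T_B = V + ((C−V)·d_B)·d_B = V + 22.1870·d_B = (-5.4628,-23.5633)
sweep = 180° − θ = 97.7758°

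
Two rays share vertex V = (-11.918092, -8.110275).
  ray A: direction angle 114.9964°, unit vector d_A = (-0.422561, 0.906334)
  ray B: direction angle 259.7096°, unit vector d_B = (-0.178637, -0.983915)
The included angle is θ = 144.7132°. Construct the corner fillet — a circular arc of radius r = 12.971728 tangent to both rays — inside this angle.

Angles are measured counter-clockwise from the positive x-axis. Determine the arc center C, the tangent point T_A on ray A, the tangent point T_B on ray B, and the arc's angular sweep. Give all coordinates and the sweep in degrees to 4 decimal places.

center=(-25.4182,-9.8524) T_A=(-13.6614,-4.3710) T_B=(-12.6551,-12.1696) sweep=35.2868

bisector direction at 187.3530° = (-0.991776,-0.127982)
center distance |VC| = r/sin(θ/2) = 12.971728/sin(72.3566°) = 13.612019
C = V + |VC|·bis = (-25.4182,-9.8524)
T_A = V + ((C−V)·d_A)·d_A = V + 4.1257·d_A = (-13.6614,-4.3710)
T_B = V + ((C−V)·d_B)·d_B = V + 4.1257·d_B = (-12.6551,-12.1696)
sweep = 180° − θ = 35.2868°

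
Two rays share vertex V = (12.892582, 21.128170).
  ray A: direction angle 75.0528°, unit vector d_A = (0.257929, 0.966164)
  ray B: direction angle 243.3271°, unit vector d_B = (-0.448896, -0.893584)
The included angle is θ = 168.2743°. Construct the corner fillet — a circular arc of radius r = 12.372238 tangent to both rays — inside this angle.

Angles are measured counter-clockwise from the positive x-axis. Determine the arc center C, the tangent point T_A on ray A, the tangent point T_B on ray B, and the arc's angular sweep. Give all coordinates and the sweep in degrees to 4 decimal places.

bisector direction at 159.1900° = (-0.934763,0.355271)
center distance |VC| = r/sin(θ/2) = 12.372238/sin(84.1372°) = 12.437294
C = V + |VC|·bis = (1.2667,25.5468)
T_A = V + ((C−V)·d_A)·d_A = V + 1.2704·d_A = (13.2203,22.3556)
T_B = V + ((C−V)·d_B)·d_B = V + 1.2704·d_B = (12.3223,19.9929)
sweep = 180° − θ = 11.7257°

center=(1.2667,25.5468) T_A=(13.2203,22.3556) T_B=(12.3223,19.9929) sweep=11.7257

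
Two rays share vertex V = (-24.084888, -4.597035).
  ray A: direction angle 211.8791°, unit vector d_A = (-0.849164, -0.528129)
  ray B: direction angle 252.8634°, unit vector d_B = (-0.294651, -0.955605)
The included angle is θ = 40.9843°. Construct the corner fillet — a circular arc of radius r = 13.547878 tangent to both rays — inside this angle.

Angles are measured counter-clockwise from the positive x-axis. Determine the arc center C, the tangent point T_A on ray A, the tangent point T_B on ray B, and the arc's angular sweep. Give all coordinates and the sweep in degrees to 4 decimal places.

center=(-47.7126,-35.2464) T_A=(-54.8676,-23.7420) T_B=(-34.7662,-39.2383) sweep=139.0157

bisector direction at 232.3713° = (-0.610543,-0.791983)
center distance |VC| = r/sin(θ/2) = 13.547878/sin(20.4921°) = 38.699483
C = V + |VC|·bis = (-47.7126,-35.2464)
T_A = V + ((C−V)·d_A)·d_A = V + 36.2506·d_A = (-54.8676,-23.7420)
T_B = V + ((C−V)·d_B)·d_B = V + 36.2506·d_B = (-34.7662,-39.2383)
sweep = 180° − θ = 139.0157°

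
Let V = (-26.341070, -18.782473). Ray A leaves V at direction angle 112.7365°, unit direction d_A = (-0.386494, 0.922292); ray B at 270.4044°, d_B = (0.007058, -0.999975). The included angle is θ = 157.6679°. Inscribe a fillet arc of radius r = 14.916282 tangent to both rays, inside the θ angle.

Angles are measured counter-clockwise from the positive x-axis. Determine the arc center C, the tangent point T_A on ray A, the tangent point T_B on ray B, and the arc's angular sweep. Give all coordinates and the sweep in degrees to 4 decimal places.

bisector direction at 191.5705° = (-0.979679,-0.200573)
center distance |VC| = r/sin(θ/2) = 14.916282/sin(78.8340°) = 15.204094
C = V + |VC|·bis = (-41.2362,-21.8320)
T_A = V + ((C−V)·d_A)·d_A = V + 2.9443·d_A = (-27.4790,-16.0670)
T_B = V + ((C−V)·d_B)·d_B = V + 2.9443·d_B = (-26.3203,-21.7267)
sweep = 180° − θ = 22.3321°

center=(-41.2362,-21.8320) T_A=(-27.4790,-16.0670) T_B=(-26.3203,-21.7267) sweep=22.3321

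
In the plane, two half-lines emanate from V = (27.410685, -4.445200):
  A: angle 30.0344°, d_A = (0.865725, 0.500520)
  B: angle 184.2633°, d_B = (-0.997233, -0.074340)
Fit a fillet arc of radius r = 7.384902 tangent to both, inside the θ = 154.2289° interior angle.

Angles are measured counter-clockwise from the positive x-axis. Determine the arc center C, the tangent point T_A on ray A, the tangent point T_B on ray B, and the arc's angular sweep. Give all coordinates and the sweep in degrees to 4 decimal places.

bisector direction at 107.1489° = (-0.294855,0.955542)
center distance |VC| = r/sin(θ/2) = 7.384902/sin(77.1145°) = 7.575677
C = V + |VC|·bis = (25.1770,2.7937)
T_A = V + ((C−V)·d_A)·d_A = V + 1.6894·d_A = (28.8732,-3.5996)
T_B = V + ((C−V)·d_B)·d_B = V + 1.6894·d_B = (25.7260,-4.5708)
sweep = 180° − θ = 25.7711°

center=(25.1770,2.7937) T_A=(28.8732,-3.5996) T_B=(25.7260,-4.5708) sweep=25.7711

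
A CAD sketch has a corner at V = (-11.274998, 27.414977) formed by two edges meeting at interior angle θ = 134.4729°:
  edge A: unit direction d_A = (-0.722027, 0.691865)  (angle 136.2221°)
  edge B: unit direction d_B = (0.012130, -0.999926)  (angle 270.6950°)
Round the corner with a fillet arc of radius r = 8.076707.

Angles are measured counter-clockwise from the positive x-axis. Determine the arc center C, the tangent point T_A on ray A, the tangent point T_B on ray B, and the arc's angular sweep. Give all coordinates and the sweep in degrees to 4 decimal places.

center=(-19.3100,23.9282) T_A=(-13.7220,29.7598) T_B=(-11.2339,24.0261) sweep=45.5271

bisector direction at 203.4586° = (-0.917348,-0.398086)
center distance |VC| = r/sin(θ/2) = 8.076707/sin(67.2365°) = 8.758946
C = V + |VC|·bis = (-19.3100,23.9282)
T_A = V + ((C−V)·d_A)·d_A = V + 3.3891·d_A = (-13.7220,29.7598)
T_B = V + ((C−V)·d_B)·d_B = V + 3.3891·d_B = (-11.2339,24.0261)
sweep = 180° − θ = 45.5271°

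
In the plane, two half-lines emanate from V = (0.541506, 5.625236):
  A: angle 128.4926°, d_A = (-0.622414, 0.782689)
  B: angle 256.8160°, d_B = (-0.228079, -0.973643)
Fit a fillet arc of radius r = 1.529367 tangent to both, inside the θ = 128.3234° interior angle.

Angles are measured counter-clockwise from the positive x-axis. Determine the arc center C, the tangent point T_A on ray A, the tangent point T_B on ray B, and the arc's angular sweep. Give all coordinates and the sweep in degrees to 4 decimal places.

bisector direction at 192.6543° = (-0.975710,-0.219068)
center distance |VC| = r/sin(θ/2) = 1.529367/sin(64.1617°) = 1.699244
C = V + |VC|·bis = (-1.1165,5.2530)
T_A = V + ((C−V)·d_A)·d_A = V + 0.7406·d_A = (0.0806,6.2049)
T_B = V + ((C−V)·d_B)·d_B = V + 0.7406·d_B = (0.3726,4.9042)
sweep = 180° − θ = 51.6766°

center=(-1.1165,5.2530) T_A=(0.0806,6.2049) T_B=(0.3726,4.9042) sweep=51.6766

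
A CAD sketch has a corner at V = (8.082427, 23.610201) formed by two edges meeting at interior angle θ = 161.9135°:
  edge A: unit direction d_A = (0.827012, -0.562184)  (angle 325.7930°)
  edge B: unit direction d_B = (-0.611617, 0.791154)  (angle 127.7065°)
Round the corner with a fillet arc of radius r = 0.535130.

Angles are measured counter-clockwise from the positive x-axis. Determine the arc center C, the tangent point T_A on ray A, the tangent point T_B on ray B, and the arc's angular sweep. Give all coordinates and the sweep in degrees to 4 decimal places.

center=(8.4537,24.0049) T_A=(8.1529,23.5623) T_B=(8.0303,23.6776) sweep=18.0865

bisector direction at 46.7497° = (0.685186,0.728368)
center distance |VC| = r/sin(θ/2) = 0.535130/sin(80.9567°) = 0.541865
C = V + |VC|·bis = (8.4537,24.0049)
T_A = V + ((C−V)·d_A)·d_A = V + 0.0852·d_A = (8.1529,23.5623)
T_B = V + ((C−V)·d_B)·d_B = V + 0.0852·d_B = (8.0303,23.6776)
sweep = 180° − θ = 18.0865°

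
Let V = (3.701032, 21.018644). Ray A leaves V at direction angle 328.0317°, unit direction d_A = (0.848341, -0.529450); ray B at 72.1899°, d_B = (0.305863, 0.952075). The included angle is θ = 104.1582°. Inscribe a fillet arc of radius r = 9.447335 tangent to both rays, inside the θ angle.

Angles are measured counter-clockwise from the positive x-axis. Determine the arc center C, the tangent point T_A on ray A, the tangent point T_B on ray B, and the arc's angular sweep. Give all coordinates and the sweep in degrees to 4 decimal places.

bisector direction at 20.1108° = (0.939029,0.343837)
center distance |VC| = r/sin(θ/2) = 9.447335/sin(52.0791°) = 11.975934
C = V + |VC|·bis = (14.9468,25.1364)
T_A = V + ((C−V)·d_A)·d_A = V + 7.3601·d_A = (9.9449,17.1218)
T_B = V + ((C−V)·d_B)·d_B = V + 7.3601·d_B = (5.9522,28.0260)
sweep = 180° − θ = 75.8418°

center=(14.9468,25.1364) T_A=(9.9449,17.1218) T_B=(5.9522,28.0260) sweep=75.8418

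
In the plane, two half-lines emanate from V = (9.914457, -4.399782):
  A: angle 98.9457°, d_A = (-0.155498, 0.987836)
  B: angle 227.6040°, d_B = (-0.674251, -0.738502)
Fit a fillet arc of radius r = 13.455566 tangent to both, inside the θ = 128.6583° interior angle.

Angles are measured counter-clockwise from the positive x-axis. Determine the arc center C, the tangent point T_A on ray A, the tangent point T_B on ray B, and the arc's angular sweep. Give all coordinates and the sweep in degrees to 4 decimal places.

center=(-4.3831,-0.1035) T_A=(8.9088,1.9888) T_B=(5.5539,-9.1759) sweep=51.3417

bisector direction at 163.2749° = (-0.957696,0.287781)
center distance |VC| = r/sin(θ/2) = 13.455566/sin(64.3291°) = 14.929106
C = V + |VC|·bis = (-4.3831,-0.1035)
T_A = V + ((C−V)·d_A)·d_A = V + 6.4673·d_A = (8.9088,1.9888)
T_B = V + ((C−V)·d_B)·d_B = V + 6.4673·d_B = (5.5539,-9.1759)
sweep = 180° − θ = 51.3417°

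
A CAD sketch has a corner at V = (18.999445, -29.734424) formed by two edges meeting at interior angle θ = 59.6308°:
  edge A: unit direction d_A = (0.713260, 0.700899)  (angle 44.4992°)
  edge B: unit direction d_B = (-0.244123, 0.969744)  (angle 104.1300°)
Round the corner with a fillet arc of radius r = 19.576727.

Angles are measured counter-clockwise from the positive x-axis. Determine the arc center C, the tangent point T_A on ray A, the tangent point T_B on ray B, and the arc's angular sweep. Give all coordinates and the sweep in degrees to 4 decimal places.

bisector direction at 74.3146° = (0.270355,0.962761)
center distance |VC| = r/sin(θ/2) = 19.576727/sin(29.8154°) = 39.373379
C = V + |VC|·bis = (29.6442,8.1727)
T_A = V + ((C−V)·d_A)·d_A = V + 34.1616·d_A = (43.3656,-5.7906)
T_B = V + ((C−V)·d_B)·d_B = V + 34.1616·d_B = (10.6598,3.3936)
sweep = 180° − θ = 120.3692°

center=(29.6442,8.1727) T_A=(43.3656,-5.7906) T_B=(10.6598,3.3936) sweep=120.3692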